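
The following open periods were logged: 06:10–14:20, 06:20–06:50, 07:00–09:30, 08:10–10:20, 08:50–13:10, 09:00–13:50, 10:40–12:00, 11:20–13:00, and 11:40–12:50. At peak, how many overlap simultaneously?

At 11:40, 6 of the intervals are simultaneously active.
No point has more.

6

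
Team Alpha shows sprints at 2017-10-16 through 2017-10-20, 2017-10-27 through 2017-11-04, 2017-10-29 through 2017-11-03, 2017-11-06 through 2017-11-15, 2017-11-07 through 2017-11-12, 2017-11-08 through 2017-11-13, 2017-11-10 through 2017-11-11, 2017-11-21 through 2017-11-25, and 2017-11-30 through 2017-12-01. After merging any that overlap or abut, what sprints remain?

2017-10-16 through 2017-10-20, 2017-10-27 through 2017-11-04, 2017-11-06 through 2017-11-15, 2017-11-21 through 2017-11-25, 2017-11-30 through 2017-12-01

2017-10-27 through 2017-11-04 is disjoint → start new block.
2017-10-29 through 2017-11-03 overlaps/touches 2017-10-27 through 2017-11-04 → extend to 2017-10-27 through 2017-11-04.
2017-11-06 through 2017-11-15 is disjoint → start new block.
2017-11-07 through 2017-11-12 overlaps/touches 2017-11-06 through 2017-11-15 → extend to 2017-11-06 through 2017-11-15.
2017-11-08 through 2017-11-13 overlaps/touches 2017-11-06 through 2017-11-15 → extend to 2017-11-06 through 2017-11-15.
2017-11-10 through 2017-11-11 overlaps/touches 2017-11-06 through 2017-11-15 → extend to 2017-11-06 through 2017-11-15.
2017-11-21 through 2017-11-25 is disjoint → start new block.
2017-11-30 through 2017-12-01 is disjoint → start new block.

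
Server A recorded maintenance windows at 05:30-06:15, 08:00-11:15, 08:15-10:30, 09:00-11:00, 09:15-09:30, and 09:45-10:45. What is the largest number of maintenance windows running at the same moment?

Walk the sorted start/end points keeping a running depth.
The depth first hits 4 at 09:15.

4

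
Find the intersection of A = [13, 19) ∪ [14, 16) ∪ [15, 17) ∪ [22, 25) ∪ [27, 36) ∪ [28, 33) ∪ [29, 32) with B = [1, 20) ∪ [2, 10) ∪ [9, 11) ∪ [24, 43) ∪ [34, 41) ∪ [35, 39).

First set merges to [13, 19), [22, 25), [27, 36).
Second set merges to [1, 20), [24, 43).
[13, 19) overlaps B on [13, 19).
[22, 25) overlaps B on [24, 25).
[27, 36) overlaps B on [27, 36).

[13, 19) ∪ [24, 25) ∪ [27, 36)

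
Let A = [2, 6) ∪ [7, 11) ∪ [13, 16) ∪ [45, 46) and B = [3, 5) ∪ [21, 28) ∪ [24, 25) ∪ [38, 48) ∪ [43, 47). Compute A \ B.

Second set merges to [3, 5), [21, 28), [38, 48).
[2, 6) minus B → [2, 3), [5, 6).
[7, 11): no B overlap → unchanged.
[13, 16): no B overlap → unchanged.
[45, 46): fully covered by B → removed.

[2, 3) ∪ [5, 6) ∪ [7, 11) ∪ [13, 16)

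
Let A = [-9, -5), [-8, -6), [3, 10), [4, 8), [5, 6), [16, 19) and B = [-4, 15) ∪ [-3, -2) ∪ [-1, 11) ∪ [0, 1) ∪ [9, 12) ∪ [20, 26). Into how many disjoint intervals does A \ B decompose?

Merge the first list: [-9, -5), [3, 10), [16, 19).
Merge the second list: [-4, 15), [20, 26).
A \ B = [-9, -5), [16, 19).
That is 2 disjoint pieces.

2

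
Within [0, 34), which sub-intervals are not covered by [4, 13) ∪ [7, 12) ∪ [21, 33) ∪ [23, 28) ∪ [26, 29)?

Covered (merged): [4, 13), [21, 33).
Uncovered inside [0, 34): [0, 4), [13, 21), [33, 34).

[0, 4) ∪ [13, 21) ∪ [33, 34)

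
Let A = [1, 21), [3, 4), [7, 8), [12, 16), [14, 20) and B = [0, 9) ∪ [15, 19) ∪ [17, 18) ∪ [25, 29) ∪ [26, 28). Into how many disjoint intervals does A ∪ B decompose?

2

First set merges to [1, 21).
Second set merges to [0, 9), [15, 19), [25, 29).
A ∪ B = [0, 21), [25, 29).
That is 2 disjoint pieces.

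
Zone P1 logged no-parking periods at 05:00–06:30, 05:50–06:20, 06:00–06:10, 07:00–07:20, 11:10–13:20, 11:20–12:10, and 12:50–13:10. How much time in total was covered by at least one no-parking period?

Merged: 05:00–06:30, 07:00–07:20, 11:10–13:20.
Lengths: 1 h 30 min + 20 min + 2 h 10 min = 4 h.

4 h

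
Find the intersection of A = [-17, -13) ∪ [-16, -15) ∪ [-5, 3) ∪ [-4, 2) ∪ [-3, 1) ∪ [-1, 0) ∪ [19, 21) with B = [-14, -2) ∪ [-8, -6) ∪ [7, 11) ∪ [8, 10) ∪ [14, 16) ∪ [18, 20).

[-14, -13) ∪ [-5, -2) ∪ [19, 20)

Merge the first list: [-17, -13), [-5, 3), [19, 21).
Merge the second list: [-14, -2), [7, 11), [14, 16), [18, 20).
[-17, -13) meets the second set on [-14, -13).
[-5, 3) meets the second set on [-5, -2).
[19, 21) meets the second set on [19, 20).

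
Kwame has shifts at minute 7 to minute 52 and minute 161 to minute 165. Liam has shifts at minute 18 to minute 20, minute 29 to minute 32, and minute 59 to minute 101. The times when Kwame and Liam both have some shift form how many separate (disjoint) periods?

A ∩ B = minute 18 to minute 20, minute 29 to minute 32.
That is 2 disjoint pieces.

2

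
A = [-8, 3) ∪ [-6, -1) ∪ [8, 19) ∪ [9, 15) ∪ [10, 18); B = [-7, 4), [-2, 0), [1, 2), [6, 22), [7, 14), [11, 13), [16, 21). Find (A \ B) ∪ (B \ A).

[-8, -7) ∪ [3, 4) ∪ [6, 8) ∪ [19, 22)

Merge the first list: [-8, 3), [8, 19).
Merge the second list: [-7, 4), [6, 22).
A but not B: [-8, -7).
B but not A: [3, 4), [6, 8), [19, 22).
Combining gives A △ B.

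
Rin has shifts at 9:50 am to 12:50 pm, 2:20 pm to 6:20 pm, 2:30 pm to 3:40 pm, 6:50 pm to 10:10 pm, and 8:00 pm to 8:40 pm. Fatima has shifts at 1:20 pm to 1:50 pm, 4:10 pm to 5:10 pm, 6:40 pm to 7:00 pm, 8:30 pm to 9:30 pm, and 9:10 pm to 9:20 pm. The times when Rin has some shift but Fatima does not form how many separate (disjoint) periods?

First set merges to 9:50 am–12:50 pm, 2:20 pm–6:20 pm, 6:50 pm–10:10 pm.
Second set merges to 1:20 pm–1:50 pm, 4:10 pm–5:10 pm, 6:40 pm–7:00 pm, 8:30 pm–9:30 pm.
A \ B = 9:50 am–12:50 pm, 2:20 pm–4:10 pm, 5:10 pm–6:20 pm, 7:00 pm–8:30 pm, 9:30 pm–10:10 pm.
That is 5 disjoint pieces.

5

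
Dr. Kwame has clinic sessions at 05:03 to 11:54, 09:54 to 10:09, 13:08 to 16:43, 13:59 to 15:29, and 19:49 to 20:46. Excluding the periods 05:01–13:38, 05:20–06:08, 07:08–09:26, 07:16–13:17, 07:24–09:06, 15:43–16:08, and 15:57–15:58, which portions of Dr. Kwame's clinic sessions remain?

13:38–15:43, 16:08–16:43, 19:49–20:46

Merge the first list: 05:03–11:54, 13:08–16:43, 19:49–20:46.
Merge the second list: 05:01–13:38, 15:43–16:08.
05:03–11:54: fully covered by B → removed.
13:08–16:43 minus B → 13:38–15:43, 16:08–16:43.
19:49–20:46: no B overlap → unchanged.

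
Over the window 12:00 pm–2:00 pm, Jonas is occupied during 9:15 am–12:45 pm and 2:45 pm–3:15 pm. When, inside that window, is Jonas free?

Covered (merged): 9:15 am–12:45 pm, 2:45 pm–3:15 pm.
Uncovered inside 12:00 pm–2:00 pm: 12:45 pm–2:00 pm.

12:45 pm–2:00 pm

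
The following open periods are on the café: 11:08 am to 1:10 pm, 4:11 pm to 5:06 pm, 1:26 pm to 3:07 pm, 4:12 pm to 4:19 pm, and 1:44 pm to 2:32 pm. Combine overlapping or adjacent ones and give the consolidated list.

11:08 am–1:10 pm, 1:26 pm–3:07 pm, 4:11 pm–5:06 pm

Sort by start: 11:08 am–1:10 pm, 1:26 pm–3:07 pm, 1:44 pm–2:32 pm, 4:11 pm–5:06 pm, 4:12 pm–4:19 pm.
1:26 pm–3:07 pm is disjoint → start new block.
1:44 pm–2:32 pm overlaps/touches 1:26 pm–3:07 pm → extend to 1:26 pm–3:07 pm.
4:11 pm–5:06 pm is disjoint → start new block.
4:12 pm–4:19 pm overlaps/touches 4:11 pm–5:06 pm → extend to 4:11 pm–5:06 pm.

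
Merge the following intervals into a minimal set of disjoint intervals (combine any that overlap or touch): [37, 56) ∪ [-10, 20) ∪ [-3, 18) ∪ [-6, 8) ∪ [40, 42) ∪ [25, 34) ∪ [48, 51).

Sort by start: [-10, 20), [-6, 8), [-3, 18), [25, 34), [37, 56), [40, 42), [48, 51).
[-6, 8) overlaps/touches [-10, 20) → extend to [-10, 20).
[-3, 18) overlaps/touches [-10, 20) → extend to [-10, 20).
[25, 34) is disjoint → start new block.
[37, 56) is disjoint → start new block.
[40, 42) overlaps/touches [37, 56) → extend to [37, 56).
[48, 51) overlaps/touches [37, 56) → extend to [37, 56).

[-10, 20) ∪ [25, 34) ∪ [37, 56)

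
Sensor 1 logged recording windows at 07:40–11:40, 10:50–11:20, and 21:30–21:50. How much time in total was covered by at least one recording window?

Merged: 07:40–11:40, 21:30–21:50.
Lengths: 4 h + 20 min = 4 h 20 min.

4 h 20 min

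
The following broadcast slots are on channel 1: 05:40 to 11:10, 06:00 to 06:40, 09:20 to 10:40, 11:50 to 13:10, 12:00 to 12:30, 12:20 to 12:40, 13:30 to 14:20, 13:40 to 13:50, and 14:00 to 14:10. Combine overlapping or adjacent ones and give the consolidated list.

05:40–11:10, 11:50–13:10, 13:30–14:20

06:00–06:40 overlaps/touches 05:40–11:10 → extend to 05:40–11:10.
09:20–10:40 overlaps/touches 05:40–11:10 → extend to 05:40–11:10.
11:50–13:10 is disjoint → start new block.
12:00–12:30 overlaps/touches 11:50–13:10 → extend to 11:50–13:10.
12:20–12:40 overlaps/touches 11:50–13:10 → extend to 11:50–13:10.
13:30–14:20 is disjoint → start new block.
13:40–13:50 overlaps/touches 13:30–14:20 → extend to 13:30–14:20.
14:00–14:10 overlaps/touches 13:30–14:20 → extend to 13:30–14:20.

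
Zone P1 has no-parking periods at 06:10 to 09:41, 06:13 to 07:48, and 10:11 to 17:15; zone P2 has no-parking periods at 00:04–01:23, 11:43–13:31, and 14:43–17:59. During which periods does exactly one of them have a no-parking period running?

A, merged: 06:10-09:41, 10:11-17:15.
Only in the first: 06:10-09:41, 10:11-11:43, 13:31-14:43.
Only in the second: 00:04-01:23, 17:15-17:59.
Together these are the periods covered by exactly one.

00:04-01:23, 06:10-09:41, 10:11-11:43, 13:31-14:43, 17:15-17:59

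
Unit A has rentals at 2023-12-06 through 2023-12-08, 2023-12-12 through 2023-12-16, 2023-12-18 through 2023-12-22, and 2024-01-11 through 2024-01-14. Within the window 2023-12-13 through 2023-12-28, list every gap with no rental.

After merging, the occupied span is 2023-12-06 through 2023-12-08, 2023-12-12 through 2023-12-16, 2023-12-18 through 2023-12-22, 2024-01-11 through 2024-01-14.
Gaps within 2023-12-13 through 2023-12-28: 2023-12-17 through 2023-12-17, 2023-12-23 through 2023-12-28.

2023-12-17 through 2023-12-17, 2023-12-23 through 2023-12-28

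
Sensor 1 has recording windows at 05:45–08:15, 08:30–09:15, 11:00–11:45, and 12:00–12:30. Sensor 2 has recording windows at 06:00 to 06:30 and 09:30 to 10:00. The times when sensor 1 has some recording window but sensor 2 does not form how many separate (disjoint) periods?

5

A \ B = 05:45-06:00, 06:30-08:15, 08:30-09:15, 11:00-11:45, 12:00-12:30.
That is 5 disjoint pieces.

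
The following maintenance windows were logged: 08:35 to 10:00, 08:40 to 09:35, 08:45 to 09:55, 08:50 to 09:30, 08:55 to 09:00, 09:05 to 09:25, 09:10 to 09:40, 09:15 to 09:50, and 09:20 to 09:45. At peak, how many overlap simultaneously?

Sweep endpoints in order; track running count of active intervals.
Peak of 8 reached at 09:20.

8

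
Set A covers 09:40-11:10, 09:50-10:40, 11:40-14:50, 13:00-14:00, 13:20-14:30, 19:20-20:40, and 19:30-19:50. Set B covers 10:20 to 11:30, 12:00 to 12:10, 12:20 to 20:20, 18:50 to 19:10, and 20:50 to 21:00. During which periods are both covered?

First set merges to 09:40-11:10, 11:40-14:50, 19:20-20:40.
Second set merges to 10:20-11:30, 12:00-12:10, 12:20-20:20, 20:50-21:00.
09:40-11:10 overlaps B on 10:20-11:10.
11:40-14:50 overlaps B on 12:00-12:10, 12:20-14:50.
19:20-20:40 overlaps B on 19:20-20:20.

10:20-11:10, 12:00-12:10, 12:20-14:50, 19:20-20:20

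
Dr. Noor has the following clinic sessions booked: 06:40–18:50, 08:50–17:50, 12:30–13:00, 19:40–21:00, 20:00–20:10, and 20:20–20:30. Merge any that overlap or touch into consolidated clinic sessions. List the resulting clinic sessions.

06:40–18:50, 19:40–21:00

08:50–17:50 overlaps/touches 06:40–18:50 → extend to 06:40–18:50.
12:30–13:00 overlaps/touches 06:40–18:50 → extend to 06:40–18:50.
19:40–21:00 is disjoint → start new block.
20:00–20:10 overlaps/touches 19:40–21:00 → extend to 19:40–21:00.
20:20–20:30 overlaps/touches 19:40–21:00 → extend to 19:40–21:00.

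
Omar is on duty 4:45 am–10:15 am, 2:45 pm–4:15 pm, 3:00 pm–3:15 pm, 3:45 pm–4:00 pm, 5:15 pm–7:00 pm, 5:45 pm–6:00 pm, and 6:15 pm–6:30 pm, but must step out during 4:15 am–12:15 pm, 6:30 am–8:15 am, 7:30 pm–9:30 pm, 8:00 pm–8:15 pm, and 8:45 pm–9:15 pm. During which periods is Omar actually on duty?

First set merges to 4:45 am–10:15 am, 2:45 pm–4:15 pm, 5:15 pm–7:00 pm.
Second set merges to 4:15 am–12:15 pm, 7:30 pm–9:30 pm.
4:45 am–10:15 am: entirely removed.
2:45 pm–4:15 pm: nothing removed.
5:15 pm–7:00 pm: nothing removed.

2:45 pm–4:15 pm, 5:15 pm–7:00 pm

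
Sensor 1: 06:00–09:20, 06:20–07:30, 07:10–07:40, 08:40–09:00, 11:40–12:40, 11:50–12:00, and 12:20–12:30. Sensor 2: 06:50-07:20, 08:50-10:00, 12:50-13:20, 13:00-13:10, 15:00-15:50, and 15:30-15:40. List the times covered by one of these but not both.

06:00-06:50, 07:20-08:50, 09:20-10:00, 11:40-12:40, 12:50-13:20, 15:00-15:50

First set merges to 06:00-09:20, 11:40-12:40.
Second set merges to 06:50-07:20, 08:50-10:00, 12:50-13:20, 15:00-15:50.
A but not B: 06:00-06:50, 07:20-08:50, 11:40-12:40.
B but not A: 09:20-10:00, 12:50-13:20, 15:00-15:50.
Combining gives A △ B.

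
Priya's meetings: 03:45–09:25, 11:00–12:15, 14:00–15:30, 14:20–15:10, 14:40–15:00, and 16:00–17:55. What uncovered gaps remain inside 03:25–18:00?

03:25-03:45, 09:25-11:00, 12:15-14:00, 15:30-16:00, 17:55-18:00

After merging, the occupied span is 03:45-09:25, 11:00-12:15, 14:00-15:30, 16:00-17:55.
Complement within 03:25-18:00: 03:25-03:45, 09:25-11:00, 12:15-14:00, 15:30-16:00, 17:55-18:00.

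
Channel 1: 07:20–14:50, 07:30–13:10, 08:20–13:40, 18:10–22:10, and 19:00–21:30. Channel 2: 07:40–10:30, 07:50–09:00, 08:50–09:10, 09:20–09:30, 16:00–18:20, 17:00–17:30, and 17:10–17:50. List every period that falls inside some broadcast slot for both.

07:40–10:30, 18:10–18:20

Merge the first list: 07:20–14:50, 18:10–22:10.
Merge the second list: 07:40–10:30, 16:00–18:20.
07:20–14:50 ∩ B → 07:40–10:30.
18:10–22:10 ∩ B → 18:10–18:20.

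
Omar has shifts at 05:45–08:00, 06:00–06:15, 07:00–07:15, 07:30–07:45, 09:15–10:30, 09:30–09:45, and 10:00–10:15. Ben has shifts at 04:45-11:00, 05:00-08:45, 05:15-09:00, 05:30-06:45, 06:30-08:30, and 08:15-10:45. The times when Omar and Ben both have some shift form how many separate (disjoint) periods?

2

Merge the first list: 05:45-08:00, 09:15-10:30.
Merge the second list: 04:45-11:00.
A ∩ B = 05:45-08:00, 09:15-10:30.
That is 2 disjoint pieces.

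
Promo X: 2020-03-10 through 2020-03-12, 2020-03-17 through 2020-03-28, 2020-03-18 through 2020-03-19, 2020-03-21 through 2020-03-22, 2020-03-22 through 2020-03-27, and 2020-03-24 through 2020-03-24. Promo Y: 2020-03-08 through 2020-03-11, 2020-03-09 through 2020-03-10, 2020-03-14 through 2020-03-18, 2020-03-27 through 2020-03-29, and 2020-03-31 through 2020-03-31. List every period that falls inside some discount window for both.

A, merged: 2020-03-10 through 2020-03-12, 2020-03-17 through 2020-03-28.
B, merged: 2020-03-08 through 2020-03-11, 2020-03-14 through 2020-03-18, 2020-03-27 through 2020-03-29, 2020-03-31 through 2020-03-31.
2020-03-10 through 2020-03-12 overlaps B on 2020-03-10 through 2020-03-11.
2020-03-17 through 2020-03-28 overlaps B on 2020-03-17 through 2020-03-18, 2020-03-27 through 2020-03-28.

2020-03-10 through 2020-03-11, 2020-03-17 through 2020-03-18, 2020-03-27 through 2020-03-28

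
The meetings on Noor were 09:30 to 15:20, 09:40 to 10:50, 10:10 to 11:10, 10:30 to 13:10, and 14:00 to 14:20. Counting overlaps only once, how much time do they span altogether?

5 h 50 min

Merged: 09:30–15:20.
Length: 5 h 50 min.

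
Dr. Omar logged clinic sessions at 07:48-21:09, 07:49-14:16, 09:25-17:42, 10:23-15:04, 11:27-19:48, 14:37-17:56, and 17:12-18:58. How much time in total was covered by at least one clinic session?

13 h 21 min

Merged: 07:48–21:09.
Length: 13 h 21 min.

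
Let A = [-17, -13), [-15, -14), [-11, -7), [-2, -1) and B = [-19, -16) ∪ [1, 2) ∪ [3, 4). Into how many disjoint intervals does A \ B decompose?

First set merges to [-17, -13), [-11, -7), [-2, -1).
A \ B = [-16, -13), [-11, -7), [-2, -1).
That is 3 disjoint pieces.

3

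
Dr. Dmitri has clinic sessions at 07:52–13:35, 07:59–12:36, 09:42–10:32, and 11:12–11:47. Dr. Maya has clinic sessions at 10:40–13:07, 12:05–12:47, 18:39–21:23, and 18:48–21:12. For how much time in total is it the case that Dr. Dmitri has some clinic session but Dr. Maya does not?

3 h 16 min

A, merged: 07:52–13:35.
B, merged: 10:40–13:07, 18:39–21:23.
A \ B = 07:52–10:40, 13:07–13:35.
Total: 2 h 48 min + 28 min = 3 h 16 min.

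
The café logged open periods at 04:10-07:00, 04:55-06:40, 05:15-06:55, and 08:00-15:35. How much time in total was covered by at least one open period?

Merged: 04:10–07:00, 08:00–15:35.
Lengths: 2 h 50 min + 7 h 35 min = 10 h 25 min.

10 h 25 min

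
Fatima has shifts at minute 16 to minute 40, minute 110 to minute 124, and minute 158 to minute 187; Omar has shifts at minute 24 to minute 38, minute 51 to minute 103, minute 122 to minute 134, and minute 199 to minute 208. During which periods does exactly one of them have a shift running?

Only in the first: minute 16 to minute 24, minute 38 to minute 40, minute 110 to minute 122, minute 158 to minute 187.
Only in the second: minute 51 to minute 103, minute 124 to minute 134, minute 199 to minute 208.
Together these are the periods covered by exactly one.

minute 16 to minute 24, minute 38 to minute 40, minute 51 to minute 103, minute 110 to minute 122, minute 124 to minute 134, minute 158 to minute 187, minute 199 to minute 208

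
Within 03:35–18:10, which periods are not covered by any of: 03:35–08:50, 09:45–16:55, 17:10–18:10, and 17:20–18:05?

Covered (merged): 03:35–08:50, 09:45–16:55, 17:10–18:10.
Complement within 03:35–18:10: 08:50–09:45, 16:55–17:10.

08:50–09:45, 16:55–17:10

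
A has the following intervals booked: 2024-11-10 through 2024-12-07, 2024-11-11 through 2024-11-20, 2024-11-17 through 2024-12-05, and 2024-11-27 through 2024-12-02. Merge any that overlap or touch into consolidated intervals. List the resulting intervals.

2024-11-10 through 2024-12-07

2024-11-11 through 2024-11-20 overlaps/touches 2024-11-10 through 2024-12-07 → extend to 2024-11-10 through 2024-12-07.
2024-11-17 through 2024-12-05 overlaps/touches 2024-11-10 through 2024-12-07 → extend to 2024-11-10 through 2024-12-07.
2024-11-27 through 2024-12-02 overlaps/touches 2024-11-10 through 2024-12-07 → extend to 2024-11-10 through 2024-12-07.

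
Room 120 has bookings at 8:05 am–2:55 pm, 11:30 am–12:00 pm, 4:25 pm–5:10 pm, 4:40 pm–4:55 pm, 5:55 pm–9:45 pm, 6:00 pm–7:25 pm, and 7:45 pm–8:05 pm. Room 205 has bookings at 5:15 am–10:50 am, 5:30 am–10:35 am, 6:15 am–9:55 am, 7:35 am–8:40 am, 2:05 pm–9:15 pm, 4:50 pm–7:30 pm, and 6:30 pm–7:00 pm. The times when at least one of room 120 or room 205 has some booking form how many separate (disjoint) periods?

First set merges to 8:05 am-2:55 pm, 4:25 pm-5:10 pm, 5:55 pm-9:45 pm.
Second set merges to 5:15 am-10:50 am, 2:05 pm-9:15 pm.
A ∪ B = 5:15 am-9:45 pm.
That is 1 disjoint piece.

1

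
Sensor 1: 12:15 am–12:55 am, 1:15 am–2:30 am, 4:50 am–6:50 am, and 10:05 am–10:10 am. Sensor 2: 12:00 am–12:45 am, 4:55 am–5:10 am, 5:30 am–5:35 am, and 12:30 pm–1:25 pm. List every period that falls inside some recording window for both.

12:15 am–12:45 am, 4:55 am–5:10 am, 5:30 am–5:35 am

12:15 am–12:55 am overlaps B on 12:15 am–12:45 am.
1:15 am–2:30 am falls entirely outside B.
4:50 am–6:50 am overlaps B on 4:55 am–5:10 am, 5:30 am–5:35 am.
10:05 am–10:10 am falls entirely outside B.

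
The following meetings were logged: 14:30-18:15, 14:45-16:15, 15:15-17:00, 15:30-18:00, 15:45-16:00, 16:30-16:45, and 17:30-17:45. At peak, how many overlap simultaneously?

5

At 15:45, 5 of the intervals are simultaneously active.
No point has more.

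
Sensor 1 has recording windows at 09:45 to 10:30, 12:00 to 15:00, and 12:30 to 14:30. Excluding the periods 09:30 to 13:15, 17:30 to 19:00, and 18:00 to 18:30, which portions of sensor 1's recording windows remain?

Merge the first list: 09:45–10:30, 12:00–15:00.
Merge the second list: 09:30–13:15, 17:30–19:00.
09:45–10:30: entirely removed.
12:00–15:00 \ B = 13:15–15:00.

13:15–15:00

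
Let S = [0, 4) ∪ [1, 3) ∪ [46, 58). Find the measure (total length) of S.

Merged: [0, 4), [46, 58).
Lengths: 4 + 12 = 16.

16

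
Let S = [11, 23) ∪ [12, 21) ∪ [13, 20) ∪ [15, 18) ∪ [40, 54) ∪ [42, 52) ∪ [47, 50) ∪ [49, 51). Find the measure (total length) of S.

26

Merged: [11, 23), [40, 54).
Lengths: 12 + 14 = 26.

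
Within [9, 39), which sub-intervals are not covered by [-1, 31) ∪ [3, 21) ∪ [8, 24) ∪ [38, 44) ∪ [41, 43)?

Covered (merged): [-1, 31), [38, 44).
Uncovered inside [9, 39): [31, 38).

[31, 38)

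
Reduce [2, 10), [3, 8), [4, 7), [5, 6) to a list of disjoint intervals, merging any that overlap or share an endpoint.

[2, 10)

[3, 8) overlaps/touches [2, 10) → extend to [2, 10).
[4, 7) overlaps/touches [2, 10) → extend to [2, 10).
[5, 6) overlaps/touches [2, 10) → extend to [2, 10).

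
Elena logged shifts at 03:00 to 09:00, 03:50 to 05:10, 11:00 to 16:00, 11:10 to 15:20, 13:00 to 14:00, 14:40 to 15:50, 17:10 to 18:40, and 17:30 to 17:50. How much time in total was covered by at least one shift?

12 h 30 min

Merged: 03:00-09:00, 11:00-16:00, 17:10-18:40.
Lengths: 6 h + 5 h + 1 h 30 min = 12 h 30 min.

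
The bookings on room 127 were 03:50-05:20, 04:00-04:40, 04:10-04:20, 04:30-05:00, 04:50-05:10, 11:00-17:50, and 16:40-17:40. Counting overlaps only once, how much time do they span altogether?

8 h 20 min

Merged: 03:50–05:20, 11:00–17:50.
Lengths: 1 h 30 min + 6 h 50 min = 8 h 20 min.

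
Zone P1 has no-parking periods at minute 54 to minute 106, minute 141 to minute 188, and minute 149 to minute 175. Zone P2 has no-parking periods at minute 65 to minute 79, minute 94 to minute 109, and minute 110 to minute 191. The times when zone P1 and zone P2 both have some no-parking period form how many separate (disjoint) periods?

3

Merge the first list: minute 54 to minute 106, minute 141 to minute 188.
A ∩ B = minute 65 to minute 79, minute 94 to minute 106, minute 141 to minute 188.
That is 3 disjoint pieces.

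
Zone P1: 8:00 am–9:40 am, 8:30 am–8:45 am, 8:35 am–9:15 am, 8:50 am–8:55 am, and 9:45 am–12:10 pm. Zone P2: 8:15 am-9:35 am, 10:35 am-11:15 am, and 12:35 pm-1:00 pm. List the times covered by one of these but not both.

8:00 am–8:15 am, 9:35 am–9:40 am, 9:45 am–10:35 am, 11:15 am–12:10 pm, 12:35 pm–1:00 pm

A, merged: 8:00 am–9:40 am, 9:45 am–12:10 pm.
Only in the first: 8:00 am–8:15 am, 9:35 am–9:40 am, 9:45 am–10:35 am, 11:15 am–12:10 pm.
Only in the second: 12:35 pm–1:00 pm.
Together these are the periods covered by exactly one.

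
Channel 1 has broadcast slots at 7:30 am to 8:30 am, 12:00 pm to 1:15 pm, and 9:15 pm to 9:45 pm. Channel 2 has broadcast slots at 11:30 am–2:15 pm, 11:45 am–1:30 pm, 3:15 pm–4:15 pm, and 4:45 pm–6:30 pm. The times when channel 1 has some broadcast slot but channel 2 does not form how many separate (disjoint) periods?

2

B, merged: 11:30 am-2:15 pm, 3:15 pm-4:15 pm, 4:45 pm-6:30 pm.
A \ B = 7:30 am-8:30 am, 9:15 pm-9:45 pm.
That is 2 disjoint pieces.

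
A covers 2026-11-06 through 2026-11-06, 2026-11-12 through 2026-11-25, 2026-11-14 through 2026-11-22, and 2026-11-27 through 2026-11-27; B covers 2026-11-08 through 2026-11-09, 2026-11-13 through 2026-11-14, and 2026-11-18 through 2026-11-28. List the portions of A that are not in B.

A, merged: 2026-11-06 through 2026-11-06, 2026-11-12 through 2026-11-25, 2026-11-27 through 2026-11-27.
2026-11-06 through 2026-11-06: nothing removed.
2026-11-12 through 2026-11-25 \ B = 2026-11-12 through 2026-11-12, 2026-11-15 through 2026-11-17.
2026-11-27 through 2026-11-27: entirely removed.

2026-11-06 through 2026-11-06, 2026-11-12 through 2026-11-12, 2026-11-15 through 2026-11-17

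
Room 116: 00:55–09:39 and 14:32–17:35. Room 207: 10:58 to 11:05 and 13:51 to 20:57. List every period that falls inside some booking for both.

00:55-09:39: no overlap with the second set.
14:32-17:35 meets the second set on 14:32-17:35.

14:32-17:35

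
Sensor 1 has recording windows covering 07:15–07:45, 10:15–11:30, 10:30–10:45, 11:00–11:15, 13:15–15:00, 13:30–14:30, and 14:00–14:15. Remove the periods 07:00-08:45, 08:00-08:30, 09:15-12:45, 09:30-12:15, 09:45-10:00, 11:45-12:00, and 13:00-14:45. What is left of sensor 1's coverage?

14:45–15:00

First set merges to 07:15–07:45, 10:15–11:30, 13:15–15:00.
Second set merges to 07:00–08:45, 09:15–12:45, 13:00–14:45.
07:15–07:45 lies entirely inside B → drops out.
10:15–11:30 lies entirely inside B → drops out.
13:15–15:00 with B removed leaves 14:45–15:00.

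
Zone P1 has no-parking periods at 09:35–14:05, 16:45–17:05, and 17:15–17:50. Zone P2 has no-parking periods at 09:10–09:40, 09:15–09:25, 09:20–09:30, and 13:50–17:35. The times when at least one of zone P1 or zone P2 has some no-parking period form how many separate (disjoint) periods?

B, merged: 09:10–09:40, 13:50–17:35.
A ∪ B = 09:10–17:50.
That is 1 disjoint piece.

1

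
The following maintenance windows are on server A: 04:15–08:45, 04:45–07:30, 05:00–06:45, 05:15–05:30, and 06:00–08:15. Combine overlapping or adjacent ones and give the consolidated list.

04:45-07:30 overlaps/touches 04:15-08:45 → extend to 04:15-08:45.
05:00-06:45 overlaps/touches 04:15-08:45 → extend to 04:15-08:45.
05:15-05:30 overlaps/touches 04:15-08:45 → extend to 04:15-08:45.
06:00-08:15 overlaps/touches 04:15-08:45 → extend to 04:15-08:45.

04:15-08:45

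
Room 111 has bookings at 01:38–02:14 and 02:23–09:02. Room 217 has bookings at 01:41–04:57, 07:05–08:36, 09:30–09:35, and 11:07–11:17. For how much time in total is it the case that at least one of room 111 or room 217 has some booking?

A ∪ B = 01:38-09:02, 09:30-09:35, 11:07-11:17.
Total: 7 h 24 min + 5 min + 10 min = 7 h 39 min.

7 h 39 min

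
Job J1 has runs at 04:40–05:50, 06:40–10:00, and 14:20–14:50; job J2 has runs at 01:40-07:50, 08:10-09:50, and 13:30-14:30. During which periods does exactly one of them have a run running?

01:40-04:40, 05:50-06:40, 07:50-08:10, 09:50-10:00, 13:30-14:20, 14:30-14:50

A but not B: 07:50-08:10, 09:50-10:00, 14:30-14:50.
B but not A: 01:40-04:40, 05:50-06:40, 13:30-14:20.
Combining gives A △ B.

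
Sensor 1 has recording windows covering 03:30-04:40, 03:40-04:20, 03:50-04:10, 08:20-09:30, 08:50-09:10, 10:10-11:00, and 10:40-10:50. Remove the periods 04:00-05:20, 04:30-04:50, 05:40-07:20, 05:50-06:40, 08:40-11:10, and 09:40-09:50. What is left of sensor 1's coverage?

03:30–04:00, 08:20–08:40

A, merged: 03:30–04:40, 08:20–09:30, 10:10–11:00.
B, merged: 04:00–05:20, 05:40–07:20, 08:40–11:10.
03:30–04:40 minus B → 03:30–04:00.
08:20–09:30 minus B → 08:20–08:40.
10:10–11:00: fully covered by B → removed.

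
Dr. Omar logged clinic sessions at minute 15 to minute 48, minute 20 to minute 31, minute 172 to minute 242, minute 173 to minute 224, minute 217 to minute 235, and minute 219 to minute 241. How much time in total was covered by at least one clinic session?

103 minutes

Merged: minute 15 to minute 48, minute 172 to minute 242.
Lengths: 33 minutes + 70 minutes = 103 minutes.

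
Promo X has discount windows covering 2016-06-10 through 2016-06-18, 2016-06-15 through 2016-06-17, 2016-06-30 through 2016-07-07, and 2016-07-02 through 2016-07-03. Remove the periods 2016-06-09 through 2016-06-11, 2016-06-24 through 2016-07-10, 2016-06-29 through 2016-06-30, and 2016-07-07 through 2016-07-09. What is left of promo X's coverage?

A, merged: 2016-06-10 through 2016-06-18, 2016-06-30 through 2016-07-07.
B, merged: 2016-06-09 through 2016-06-11, 2016-06-24 through 2016-07-10.
2016-06-10 through 2016-06-18 minus B → 2016-06-12 through 2016-06-18.
2016-06-30 through 2016-07-07: fully covered by B → removed.

2016-06-12 through 2016-06-18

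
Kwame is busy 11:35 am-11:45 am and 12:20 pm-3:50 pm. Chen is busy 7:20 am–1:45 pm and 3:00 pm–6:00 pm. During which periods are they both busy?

11:35 am–11:45 am, 12:20 pm–1:45 pm, 3:00 pm–3:50 pm

11:35 am–11:45 am overlaps B on 11:35 am–11:45 am.
12:20 pm–3:50 pm overlaps B on 12:20 pm–1:45 pm, 3:00 pm–3:50 pm.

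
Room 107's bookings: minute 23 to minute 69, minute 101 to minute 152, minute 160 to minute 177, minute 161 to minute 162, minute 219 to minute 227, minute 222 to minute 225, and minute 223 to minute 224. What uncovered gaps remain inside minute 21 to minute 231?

minute 21 to minute 23, minute 69 to minute 101, minute 152 to minute 160, minute 177 to minute 219, minute 227 to minute 231

The merged coverage is minute 23 to minute 69, minute 101 to minute 152, minute 160 to minute 177, minute 219 to minute 227.
Complement within minute 21 to minute 231: minute 21 to minute 23, minute 69 to minute 101, minute 152 to minute 160, minute 177 to minute 219, minute 227 to minute 231.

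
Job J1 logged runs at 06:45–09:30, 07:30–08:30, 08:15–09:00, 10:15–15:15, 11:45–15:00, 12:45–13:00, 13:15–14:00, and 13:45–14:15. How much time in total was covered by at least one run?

Merged: 06:45–09:30, 10:15–15:15.
Lengths: 2 h 45 min + 5 h = 7 h 45 min.

7 h 45 min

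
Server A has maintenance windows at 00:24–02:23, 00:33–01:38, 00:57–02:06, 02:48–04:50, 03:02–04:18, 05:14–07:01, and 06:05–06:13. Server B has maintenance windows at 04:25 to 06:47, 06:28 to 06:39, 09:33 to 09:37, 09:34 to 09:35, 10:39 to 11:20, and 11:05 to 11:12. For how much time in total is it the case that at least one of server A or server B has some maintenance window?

A, merged: 00:24–02:23, 02:48–04:50, 05:14–07:01.
B, merged: 04:25–06:47, 09:33–09:37, 10:39–11:20.
A ∪ B = 00:24–02:23, 02:48–07:01, 09:33–09:37, 10:39–11:20.
Total: 1 h 59 min + 4 h 13 min + 4 min + 41 min = 6 h 57 min.

6 h 57 min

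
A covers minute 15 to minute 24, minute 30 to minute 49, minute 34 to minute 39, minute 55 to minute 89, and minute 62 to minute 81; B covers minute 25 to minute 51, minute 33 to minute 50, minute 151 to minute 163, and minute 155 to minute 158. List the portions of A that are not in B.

minute 15 to minute 24, minute 55 to minute 89

A, merged: minute 15 to minute 24, minute 30 to minute 49, minute 55 to minute 89.
B, merged: minute 25 to minute 51, minute 151 to minute 163.
minute 15 to minute 24: nothing removed.
minute 30 to minute 49: entirely removed.
minute 55 to minute 89: nothing removed.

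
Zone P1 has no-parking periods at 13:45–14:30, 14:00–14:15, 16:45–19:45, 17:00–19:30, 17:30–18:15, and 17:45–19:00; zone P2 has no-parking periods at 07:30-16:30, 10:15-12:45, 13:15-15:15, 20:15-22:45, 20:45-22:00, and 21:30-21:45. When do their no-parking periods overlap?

A, merged: 13:45–14:30, 16:45–19:45.
B, merged: 07:30–16:30, 20:15–22:45.
13:45–14:30 ∩ B → 13:45–14:30.
16:45–19:45 meets no B interval.

13:45–14:30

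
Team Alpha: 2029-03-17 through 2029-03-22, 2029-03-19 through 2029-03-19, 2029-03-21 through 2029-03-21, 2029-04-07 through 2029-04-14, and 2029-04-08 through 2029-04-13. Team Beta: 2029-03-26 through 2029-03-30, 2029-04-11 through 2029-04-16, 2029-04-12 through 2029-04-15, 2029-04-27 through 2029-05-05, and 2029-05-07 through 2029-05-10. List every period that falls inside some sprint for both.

2029-04-11 through 2029-04-14

First set merges to 2029-03-17 through 2029-03-22, 2029-04-07 through 2029-04-14.
Second set merges to 2029-03-26 through 2029-03-30, 2029-04-11 through 2029-04-16, 2029-04-27 through 2029-05-05, 2029-05-07 through 2029-05-10.
2029-03-17 through 2029-03-22: no overlap with the second set.
2029-04-07 through 2029-04-14 meets the second set on 2029-04-11 through 2029-04-14.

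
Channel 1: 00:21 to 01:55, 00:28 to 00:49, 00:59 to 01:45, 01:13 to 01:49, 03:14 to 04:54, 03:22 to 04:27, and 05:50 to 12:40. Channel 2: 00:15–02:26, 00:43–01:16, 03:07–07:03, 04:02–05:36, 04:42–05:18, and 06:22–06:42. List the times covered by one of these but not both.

00:15-00:21, 01:55-02:26, 03:07-03:14, 04:54-05:50, 07:03-12:40

A, merged: 00:21-01:55, 03:14-04:54, 05:50-12:40.
B, merged: 00:15-02:26, 03:07-07:03.
Only in the first: 07:03-12:40.
Only in the second: 00:15-00:21, 01:55-02:26, 03:07-03:14, 04:54-05:50.
Together these are the periods covered by exactly one.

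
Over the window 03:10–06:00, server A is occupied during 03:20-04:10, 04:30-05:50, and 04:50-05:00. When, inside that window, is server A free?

03:10–03:20, 04:10–04:30, 05:50–06:00

The merged coverage is 03:20–04:10, 04:30–05:50.
Uncovered inside 03:10–06:00: 03:10–03:20, 04:10–04:30, 05:50–06:00.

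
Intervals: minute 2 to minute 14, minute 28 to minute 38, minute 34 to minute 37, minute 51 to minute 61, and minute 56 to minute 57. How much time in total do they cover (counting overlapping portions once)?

Merged: minute 2 to minute 14, minute 28 to minute 38, minute 51 to minute 61.
Lengths: 12 minutes + 10 minutes + 10 minutes = 32 minutes.

32 minutes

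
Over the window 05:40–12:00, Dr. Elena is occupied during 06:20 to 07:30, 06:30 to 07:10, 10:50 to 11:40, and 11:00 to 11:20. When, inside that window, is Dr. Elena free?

05:40–06:20, 07:30–10:50, 11:40–12:00

The merged coverage is 06:20–07:30, 10:50–11:40.
Gaps within 05:40–12:00: 05:40–06:20, 07:30–10:50, 11:40–12:00.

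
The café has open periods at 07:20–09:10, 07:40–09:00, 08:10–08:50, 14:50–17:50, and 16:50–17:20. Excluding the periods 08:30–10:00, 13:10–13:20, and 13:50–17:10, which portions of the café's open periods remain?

07:20-08:30, 17:10-17:50

First set merges to 07:20-09:10, 14:50-17:50.
07:20-09:10 minus B → 07:20-08:30.
14:50-17:50 minus B → 17:10-17:50.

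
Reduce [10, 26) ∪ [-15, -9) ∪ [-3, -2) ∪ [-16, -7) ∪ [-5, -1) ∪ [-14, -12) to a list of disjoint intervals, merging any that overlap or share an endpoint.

[-16, -7) ∪ [-5, -1) ∪ [10, 26)

Sort by start: [-16, -7), [-15, -9), [-14, -12), [-5, -1), [-3, -2), [10, 26).
[-15, -9) overlaps/touches [-16, -7) → extend to [-16, -7).
[-14, -12) overlaps/touches [-16, -7) → extend to [-16, -7).
[-5, -1) is disjoint → start new block.
[-3, -2) overlaps/touches [-5, -1) → extend to [-5, -1).
[10, 26) is disjoint → start new block.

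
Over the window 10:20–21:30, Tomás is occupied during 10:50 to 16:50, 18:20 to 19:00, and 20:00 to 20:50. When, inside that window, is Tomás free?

Covered (merged): 10:50–16:50, 18:20–19:00, 20:00–20:50.
Gaps within 10:20–21:30: 10:20–10:50, 16:50–18:20, 19:00–20:00, 20:50–21:30.

10:20–10:50, 16:50–18:20, 19:00–20:00, 20:50–21:30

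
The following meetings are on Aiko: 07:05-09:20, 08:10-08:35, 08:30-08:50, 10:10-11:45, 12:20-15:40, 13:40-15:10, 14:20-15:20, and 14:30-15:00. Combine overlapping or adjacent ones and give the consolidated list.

07:05–09:20, 10:10–11:45, 12:20–15:40

08:10–08:35 overlaps/touches 07:05–09:20 → extend to 07:05–09:20.
08:30–08:50 overlaps/touches 07:05–09:20 → extend to 07:05–09:20.
10:10–11:45 is disjoint → start new block.
12:20–15:40 is disjoint → start new block.
13:40–15:10 overlaps/touches 12:20–15:40 → extend to 12:20–15:40.
14:20–15:20 overlaps/touches 12:20–15:40 → extend to 12:20–15:40.
14:30–15:00 overlaps/touches 12:20–15:40 → extend to 12:20–15:40.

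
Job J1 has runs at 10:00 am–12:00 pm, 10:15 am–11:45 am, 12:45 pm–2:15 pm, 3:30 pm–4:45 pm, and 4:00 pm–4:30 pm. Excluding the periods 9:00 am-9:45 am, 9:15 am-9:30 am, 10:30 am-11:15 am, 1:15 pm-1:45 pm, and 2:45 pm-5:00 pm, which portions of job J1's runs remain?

Merge the first list: 10:00 am–12:00 pm, 12:45 pm–2:15 pm, 3:30 pm–4:45 pm.
Merge the second list: 9:00 am–9:45 am, 10:30 am–11:15 am, 1:15 pm–1:45 pm, 2:45 pm–5:00 pm.
10:00 am–12:00 pm minus B → 10:00 am–10:30 am, 11:15 am–12:00 pm.
12:45 pm–2:15 pm minus B → 12:45 pm–1:15 pm, 1:45 pm–2:15 pm.
3:30 pm–4:45 pm: fully covered by B → removed.

10:00 am–10:30 am, 11:15 am–12:00 pm, 12:45 pm–1:15 pm, 1:45 pm–2:15 pm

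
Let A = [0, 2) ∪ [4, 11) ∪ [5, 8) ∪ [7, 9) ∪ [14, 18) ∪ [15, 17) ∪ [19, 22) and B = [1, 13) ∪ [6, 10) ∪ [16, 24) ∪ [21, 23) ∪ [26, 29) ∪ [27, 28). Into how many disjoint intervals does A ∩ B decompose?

Merge the first list: [0, 2), [4, 11), [14, 18), [19, 22).
Merge the second list: [1, 13), [16, 24), [26, 29).
A ∩ B = [1, 2), [4, 11), [16, 18), [19, 22).
That is 4 disjoint pieces.

4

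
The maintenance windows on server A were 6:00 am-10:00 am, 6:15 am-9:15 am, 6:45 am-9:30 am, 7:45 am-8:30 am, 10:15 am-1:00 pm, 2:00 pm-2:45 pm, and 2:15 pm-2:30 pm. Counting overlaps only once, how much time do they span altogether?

Merged: 6:00 am–10:00 am, 10:15 am–1:00 pm, 2:00 pm–2:45 pm.
Lengths: 4 h + 2 h 45 min + 45 min = 7 h 30 min.

7 h 30 min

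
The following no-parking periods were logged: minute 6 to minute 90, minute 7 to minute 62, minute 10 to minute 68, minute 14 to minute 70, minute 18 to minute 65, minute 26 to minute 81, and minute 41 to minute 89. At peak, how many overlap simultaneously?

At minute 41, 7 of the intervals are simultaneously active.
No point has more.

7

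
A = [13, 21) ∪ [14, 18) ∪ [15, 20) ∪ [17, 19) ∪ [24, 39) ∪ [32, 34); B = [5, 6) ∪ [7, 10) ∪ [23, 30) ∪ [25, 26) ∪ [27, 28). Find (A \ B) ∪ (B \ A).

[5, 6) ∪ [7, 10) ∪ [13, 21) ∪ [23, 24) ∪ [30, 39)

First set merges to [13, 21), [24, 39).
Second set merges to [5, 6), [7, 10), [23, 30).
A but not B: [13, 21), [30, 39).
B but not A: [5, 6), [7, 10), [23, 24).
Combining gives A △ B.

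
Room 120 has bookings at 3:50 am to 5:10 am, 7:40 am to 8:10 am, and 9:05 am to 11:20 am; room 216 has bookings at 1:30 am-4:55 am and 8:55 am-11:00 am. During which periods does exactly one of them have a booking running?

1:30 am-3:50 am, 4:55 am-5:10 am, 7:40 am-8:10 am, 8:55 am-9:05 am, 11:00 am-11:20 am

A \ B = 4:55 am-5:10 am, 7:40 am-8:10 am, 11:00 am-11:20 am.
B \ A = 1:30 am-3:50 am, 8:55 am-9:05 am.
Union of the two gives the symmetric difference.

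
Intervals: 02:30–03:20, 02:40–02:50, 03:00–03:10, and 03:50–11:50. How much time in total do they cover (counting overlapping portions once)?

Merged: 02:30–03:20, 03:50–11:50.
Lengths: 50 min + 8 h = 8 h 50 min.

8 h 50 min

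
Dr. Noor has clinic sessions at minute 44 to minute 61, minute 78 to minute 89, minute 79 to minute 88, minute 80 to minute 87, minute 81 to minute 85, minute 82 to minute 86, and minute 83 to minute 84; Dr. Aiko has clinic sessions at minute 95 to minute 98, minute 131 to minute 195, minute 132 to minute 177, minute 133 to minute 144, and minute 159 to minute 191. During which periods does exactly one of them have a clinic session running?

minute 44 to minute 61, minute 78 to minute 89, minute 95 to minute 98, minute 131 to minute 195

Merge the first list: minute 44 to minute 61, minute 78 to minute 89.
Merge the second list: minute 95 to minute 98, minute 131 to minute 195.
A but not B: minute 44 to minute 61, minute 78 to minute 89.
B but not A: minute 95 to minute 98, minute 131 to minute 195.
Combining gives A △ B.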